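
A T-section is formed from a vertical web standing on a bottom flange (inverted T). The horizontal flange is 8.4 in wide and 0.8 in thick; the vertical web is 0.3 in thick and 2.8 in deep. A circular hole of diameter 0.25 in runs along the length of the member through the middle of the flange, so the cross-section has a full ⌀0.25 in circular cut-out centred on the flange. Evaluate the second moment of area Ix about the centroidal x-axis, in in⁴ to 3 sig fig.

Split into non-overlapping primitives; take the origin at the lower-left of the bounding box.
Flange: 8.4 × 0.8, A = 6.72 in², y = 0.4 in, Ī = 0.3584 in⁴.
Web: 0.3 × 2.8, A = 0.84 in², y = 2.2 in, Ī = 0.5488 in⁴.
Hole (subtracted): ⌀0.25, A = 0.049087 in², y = 0.4 in, Ī = 0.00019175 in⁴.
Centroid: ȳ = ΣA·y / ΣA = 0.60131 in.
Transfer each piece to the centroidal x-axis using Ī + A·d² with d = y − 0.60131:
  flange: d = -0.20131 in → contributes +0.63072 in⁴
  web: d = 1.5987 in → contributes +2.6957 in⁴
  hole: d = -0.20131 in → contributes −0.002181 in⁴
Total I = 3.3242 in⁴.

Ix ≈ 3.32 in⁴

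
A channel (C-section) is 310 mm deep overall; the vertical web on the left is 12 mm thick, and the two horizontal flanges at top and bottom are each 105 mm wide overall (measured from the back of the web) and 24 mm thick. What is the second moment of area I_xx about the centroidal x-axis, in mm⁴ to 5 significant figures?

I_xx ≈ 1.2129 × 10⁸ mm⁴

Split into non-overlapping primitives; take the origin at the lower-left of the bounding box.
Web: 12 × 310, A = 3 720 mm², y = 155 mm, Ī = 29 791 000 mm⁴.
Top flange (beyond web): 93 × 24, A = 2 232 mm², y = 298 mm, Ī = 107 136 mm⁴.
Bottom flange (beyond web): 93 × 24, A = 2 232 mm², y = 12 mm, Ī = 107 136 mm⁴.
By symmetry the centroid is at mid-height, ȳ = 155 mm.
Transfer each piece to the centroidal x-axis using Ī + A·d² with d = y − 155:
  web: d = 0 mm → contributes +29 791 000 mm⁴
  top flange (beyond web): d = 143 mm → contributes +45 749 304 mm⁴
  bottom flange (beyond web): d = -143 mm → contributes +45 749 304 mm⁴
Total I = 121 289 608 mm⁴.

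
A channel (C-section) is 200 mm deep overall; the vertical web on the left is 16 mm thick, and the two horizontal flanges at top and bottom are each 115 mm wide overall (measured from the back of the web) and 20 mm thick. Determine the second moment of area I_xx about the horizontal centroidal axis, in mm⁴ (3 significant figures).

Split into non-overlapping primitives; take the origin at the lower-left of the bounding box.
Web: 16 × 200, A = 3 200 mm², y = 100 mm, Ī = 10 666 667 mm⁴.
Top flange (beyond web): 99 × 20, A = 1 980 mm², y = 190 mm, Ī = 66 000 mm⁴.
Bottom flange (beyond web): 99 × 20, A = 1 980 mm², y = 10 mm, Ī = 66 000 mm⁴.
By symmetry the centroid is at mid-height, ȳ = 100 mm.
Transfer each piece to the horizontal centroidal axis using Ī + A·d² with d = y − 100:
  web: d = 0 mm → contributes +10 666 667 mm⁴
  top flange (beyond web): d = 90 mm → contributes +16 104 000 mm⁴
  bottom flange (beyond web): d = -90 mm → contributes +16 104 000 mm⁴
Total I = 42 874 667 mm⁴.

I_xx ≈ 4.29 × 10⁷ mm⁴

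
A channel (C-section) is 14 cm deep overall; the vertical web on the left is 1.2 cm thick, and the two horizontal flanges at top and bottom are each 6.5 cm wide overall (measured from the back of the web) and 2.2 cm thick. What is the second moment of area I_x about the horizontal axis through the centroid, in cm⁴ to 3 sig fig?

I_x ≈ 1100 cm⁴

Split into non-overlapping primitives; take the origin at the lower-left of the bounding box.
Web: 1.2 × 14, A = 16.8 cm², y = 7 cm, Ī = 274.4 cm⁴.
Top flange (beyond web): 5.3 × 2.2, A = 11.66 cm², y = 12.9 cm, Ī = 4.7029 cm⁴.
Bottom flange (beyond web): 5.3 × 2.2, A = 11.66 cm², y = 1.1 cm, Ī = 4.7029 cm⁴.
By symmetry the centroid is at mid-height, ȳ = 7 cm.
Transfer each piece to the horizontal axis through the centroid using Ī + A·d² with d = y − 7:
  web: d = 0 cm → contributes +274.4 cm⁴
  top flange (beyond web): d = 5.9 cm → contributes +410.59 cm⁴
  bottom flange (beyond web): d = -5.9 cm → contributes +410.59 cm⁴
Total I = 1095.6 cm⁴.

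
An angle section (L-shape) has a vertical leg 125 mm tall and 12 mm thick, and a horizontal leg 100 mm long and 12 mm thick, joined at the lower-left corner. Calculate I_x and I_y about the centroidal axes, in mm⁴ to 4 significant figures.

I_x ≈ 3.944 × 10⁶ mm⁴, I_y ≈ 2.249 × 10⁶ mm⁴

Break the section into simple shapes (no overlaps), measuring from the bottom-left corner of the bounding box.
Vertical leg: 12 × 125, A = 1 500 mm², y = 62.5 mm, Ī = 1 953 125 mm⁴.
Horizontal leg (remainder): 88 × 12, A = 1 056 mm², y = 6 mm, Ī = 12 672 mm⁴.
Centroid: ȳ = ΣA·y / ΣA = 39.1573 mm.
Transfer each piece to the centroidal x-axis using Ī + A·d² with d = y − 39.1573:
  vertical leg: d = 23.3427 mm → contributes +2 770 449 mm⁴
  horizontal leg (remainder): d = -33.1573 mm → contributes +1 173 644 mm⁴
Total I = 3 944 093 mm⁴.
For the y-axis: x̄ = 26.6573 mm.
Repeating about the centroidal y-axis gives I_y = 2 248 768 mm⁴.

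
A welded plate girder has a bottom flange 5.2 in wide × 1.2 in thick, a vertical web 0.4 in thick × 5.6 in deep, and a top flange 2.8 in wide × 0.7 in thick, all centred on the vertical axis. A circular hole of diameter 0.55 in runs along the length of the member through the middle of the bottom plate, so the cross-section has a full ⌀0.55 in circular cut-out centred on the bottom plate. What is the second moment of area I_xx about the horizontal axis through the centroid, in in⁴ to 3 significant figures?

Treat the section as a set of non-overlapping primitives; coordinates are from the bounding-box lower-left.
Bottom plate: 5.2 × 1.2, A = 6.24 in², y = 0.6 in, Ī = 0.7488 in⁴.
Web plate: 0.4 × 5.6, A = 2.24 in², y = 4 in, Ī = 5.8539 in⁴.
Top plate: 2.8 × 0.7, A = 1.96 in², y = 7.15 in, Ī = 0.080033 in⁴.
Hole (subtracted): ⌀0.55, A = 0.23758 in², y = 0.6 in, Ī = 0.0044918 in⁴.
Centroid: ȳ = ΣA·y / ΣA = 2.6048 in.
Transfer each piece to the horizontal axis through the centroid using Ī + A·d² with d = y − 2.6048:
  bottom plate: d = -2.0048 in → contributes +25.829 in⁴
  web plate: d = 1.3952 in → contributes +10.214 in⁴
  top plate: d = 4.5452 in → contributes +40.571 in⁴
  hole: d = -2.0048 in → contributes −0.95941 in⁴
Total I = 75.655 in⁴.

I_xx ≈ 75.7 in⁴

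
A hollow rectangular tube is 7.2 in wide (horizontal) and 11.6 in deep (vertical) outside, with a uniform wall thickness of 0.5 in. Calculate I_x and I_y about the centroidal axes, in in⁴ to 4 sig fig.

Split into non-overlapping primitives; take the origin at the lower-left of the bounding box.
Outer rectangle: 7.2 × 11.6, A = 83.52 in², y = 5.8 in, Ī = 936.538 in⁴.
Inner void (subtracted): 6.2 × 10.6, A = 65.72 in², y = 5.8 in, Ī = 615.358 in⁴.
By symmetry the centroid is at mid-height, ȳ = 5.8 in.
All pieces are centred on the centroidal x-axis, so I = ΣĪ (holes subtracted) = 321.179 in⁴.
Repeating about the centroidal y-axis gives I_y = 150.283 in⁴.

I_x ≈ 321.2 in⁴, I_y ≈ 150.3 in⁴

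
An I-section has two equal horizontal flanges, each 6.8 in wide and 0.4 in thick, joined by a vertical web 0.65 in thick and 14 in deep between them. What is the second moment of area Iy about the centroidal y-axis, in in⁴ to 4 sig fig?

Treat the section as a set of non-overlapping primitives; coordinates are from the bounding-box lower-left.
Bottom flange: 6.8 × 0.4, A = 2.72 in², x = 3.4 in, Ī = 10.4811 in⁴.
Web: 0.65 × 14, A = 9.1 in², x = 3.4 in, Ī = 0.320396 in⁴.
Top flange: 6.8 × 0.4, A = 2.72 in², x = 3.4 in, Ī = 10.4811 in⁴.
By symmetry the centroid is at mid-width, x̄ = 3.4 in.
All pieces are centred on the centroidal y-axis, so I = ΣĪ = 21.2825 in⁴.

Iy ≈ 21.28 in⁴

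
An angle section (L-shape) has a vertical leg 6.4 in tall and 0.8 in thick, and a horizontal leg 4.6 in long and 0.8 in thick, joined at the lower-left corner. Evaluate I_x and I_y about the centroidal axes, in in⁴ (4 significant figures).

I_x ≈ 32.59 in⁴, I_y ≈ 14.02 in⁴

Decompose the section into non-overlapping parts with the origin at the bottom-left of its bounding rectangle.
Vertical leg: 0.8 × 6.4, A = 5.12 in², y = 3.2 in, Ī = 17.4763 in⁴.
Horizontal leg (remainder): 3.8 × 0.8, A = 3.04 in², y = 0.4 in, Ī = 0.162133 in⁴.
Centroid: ȳ = ΣA·y / ΣA = 2.15686 in.
Transfer each piece to the centroidal x-axis using Ī + A·d² with d = y − 2.15686:
  vertical leg: d = 1.04314 in → contributes +23.0475 in⁴
  horizontal leg (remainder): d = -1.75686 in → contributes +9.5453 in⁴
Total I = 32.5928 in⁴.
For the y-axis: x̄ = 1.25686 in.
Repeating about the centroidal y-axis gives I_y = 14.0216 in⁴.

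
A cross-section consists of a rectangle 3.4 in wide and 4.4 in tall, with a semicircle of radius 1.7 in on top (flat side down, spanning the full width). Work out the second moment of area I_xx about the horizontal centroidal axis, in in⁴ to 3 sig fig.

I_xx ≈ 54.8 in⁴

Break the section into simple shapes (no overlaps), measuring from the bottom-left corner of the bounding box.
Rectangular body: 3.4 × 4.4, A = 14.96 in², y = 2.2 in, Ī = 24.135 in⁴.
Semicircular cap: semicircle r = 1.7, A = 4.5396 in², y = 5.1215 in, Ī = 0.9167 in⁴.
Centroid: ȳ = ΣA·y / ΣA = 2.8801 in.
Transfer each piece to the horizontal centroidal axis using Ī + A·d² with d = y − 2.8801:
  rectangular body: d = -0.68014 in → contributes +31.056 in⁴
  semicircular cap: d = 2.2414 in → contributes +23.722 in⁴
Total I = 54.778 in⁴.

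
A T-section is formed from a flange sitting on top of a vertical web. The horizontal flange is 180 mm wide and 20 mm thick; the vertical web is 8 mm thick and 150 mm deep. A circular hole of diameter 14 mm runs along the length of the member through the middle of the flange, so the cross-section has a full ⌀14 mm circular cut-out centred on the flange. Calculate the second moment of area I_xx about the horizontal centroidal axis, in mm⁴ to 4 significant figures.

I_xx ≈ 8.799 × 10⁶ mm⁴

Decompose the section into non-overlapping parts with the origin at the bottom-left of its bounding rectangle.
Flange: 180 × 20, A = 3 600 mm², y = 160 mm, Ī = 120 000 mm⁴.
Web: 8 × 150, A = 1 200 mm², y = 75 mm, Ī = 2 250 000 mm⁴.
Hole (subtracted): ⌀14, A = 153.938 mm², y = 160 mm, Ī = 1885.74 mm⁴.
Centroid: ȳ = ΣA·y / ΣA = 138.046 mm.
Transfer each piece to the horizontal centroidal axis using Ī + A·d² with d = y − 138.046:
  flange: d = 21.9541 mm → contributes +1 855 133 mm⁴
  web: d = -63.0459 mm → contributes +7 019 746 mm⁴
  hole: d = 21.9541 mm → contributes −76 081 mm⁴
Total I = 8 798 798 mm⁴.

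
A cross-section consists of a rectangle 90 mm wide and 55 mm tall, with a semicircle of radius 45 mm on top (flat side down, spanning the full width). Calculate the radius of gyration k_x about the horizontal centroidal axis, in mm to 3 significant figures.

Split into non-overlapping primitives; take the origin at the lower-left of the bounding box.
Rectangular body: 90 × 55, A = 4 950 mm², y = 27.5 mm, Ī = 1 247 813 mm⁴.
Semicircular cap: semicircle r = 45, A = 3180.9 mm², y = 74.099 mm, Ī = 450 072 mm⁴.
Centroid: ȳ = ΣA·y / ΣA = 45.73 mm.
Transfer each piece to the horizontal centroidal axis using Ī + A·d² with d = y − 45.73:
  rectangular body: d = -18.23 mm → contributes +2 892 818 mm⁴
  semicircular cap: d = 28.369 mm → contributes +3 010 000 mm⁴
Total I = 5 902 818 mm⁴.
Radius of gyration: k = √(I/A) = √(5 902 818 / 8130.9) = 26.944 mm.

k_x ≈ 26.9 mm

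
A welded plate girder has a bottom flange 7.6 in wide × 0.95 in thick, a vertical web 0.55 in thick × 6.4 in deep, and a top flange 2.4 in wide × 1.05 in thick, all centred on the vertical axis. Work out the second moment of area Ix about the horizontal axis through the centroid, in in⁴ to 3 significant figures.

Ix ≈ 123 in⁴

Decompose the section into non-overlapping parts with the origin at the bottom-left of its bounding rectangle.
Bottom plate: 7.6 × 0.95, A = 7.22 in², y = 0.475 in, Ī = 0.543 in⁴.
Web plate: 0.55 × 6.4, A = 3.52 in², y = 4.15 in, Ī = 12.015 in⁴.
Top plate: 2.4 × 1.05, A = 2.52 in², y = 7.875 in, Ī = 0.23153 in⁴.
Centroid: ȳ = ΣA·y / ΣA = 2.8569 in.
Transfer each piece to the horizontal axis through the centroid using Ī + A·d² with d = y − 2.8569:
  bottom plate: d = -2.3819 in → contributes +41.505 in⁴
  web plate: d = 1.2931 in → contributes +17.901 in⁴
  top plate: d = 5.0181 in → contributes +63.688 in⁴
Total I = 123.09 in⁴.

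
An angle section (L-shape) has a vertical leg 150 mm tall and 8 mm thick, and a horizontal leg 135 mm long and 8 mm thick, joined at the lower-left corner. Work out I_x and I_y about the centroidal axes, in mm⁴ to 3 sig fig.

Decompose the section into non-overlapping parts with the origin at the bottom-left of its bounding rectangle.
Vertical leg: 8 × 150, A = 1 200 mm², y = 75 mm, Ī = 2 250 000 mm⁴.
Horizontal leg (remainder): 127 × 8, A = 1 016 mm², y = 4 mm, Ī = 5418.7 mm⁴.
Centroid: ȳ = ΣA·y / ΣA = 42.448 mm.
Transfer each piece to the centroidal x-axis using Ī + A·d² with d = y − 42.448:
  vertical leg: d = 32.552 mm → contributes +3 521 586 mm⁴
  horizontal leg (remainder): d = -38.448 mm → contributes +1 507 292 mm⁴
Total I = 5 028 879 mm⁴.
For the y-axis: x̄ = 34.948 mm.
Repeating about the centroidal y-axis gives I_y = 3 878 749 mm⁴.

I_x ≈ 5.03 × 10⁶ mm⁴, I_y ≈ 3.88 × 10⁶ mm⁴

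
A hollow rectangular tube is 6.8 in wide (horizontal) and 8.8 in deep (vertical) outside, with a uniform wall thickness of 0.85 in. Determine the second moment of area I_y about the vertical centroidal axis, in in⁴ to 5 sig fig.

I_y ≈ 152.10 in⁴

Break the section into simple shapes (no overlaps), measuring from the bottom-left corner of the bounding box.
Outer rectangle: 6.8 × 8.8, A = 59.84 in², x = 3.4 in, Ī = 230.5835 in⁴.
Inner void (subtracted): 5.1 × 7.1, A = 36.21 in², x = 3.4 in, Ī = 78.48518 in⁴.
By symmetry the centroid is at mid-width, x̄ = 3.4 in.
All pieces are centred on the vertical centroidal axis, so I = ΣĪ (holes subtracted) = 152.0983 in⁴.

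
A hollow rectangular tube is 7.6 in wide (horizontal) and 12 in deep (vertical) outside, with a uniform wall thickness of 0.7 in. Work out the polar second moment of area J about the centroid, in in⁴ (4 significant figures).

J ≈ 707.5 in⁴

Split into non-overlapping primitives; take the origin at the lower-left of the bounding box.
Outer rectangle: 7.6 × 12, A = 91.2 in², y = 6 in, Ī = 1094.4 in⁴.
Inner void (subtracted): 6.2 × 10.6, A = 65.72 in², y = 6 in, Ī = 615.358 in⁴.
By symmetry the centroid is at mid-height, ȳ = 6 in.
All pieces are centred on the centroidal x-axis, so I = ΣĪ (holes subtracted) = 479.042 in⁴.
Repeating about the centroidal y-axis gives I_y = 228.453 in⁴.
Polar second moment: J = I_x + I_y = 707.495 in⁴.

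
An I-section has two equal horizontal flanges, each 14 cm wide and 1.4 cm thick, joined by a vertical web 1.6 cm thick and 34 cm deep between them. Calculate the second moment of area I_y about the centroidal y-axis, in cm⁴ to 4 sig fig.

I_y ≈ 651.9 cm⁴

Split into non-overlapping primitives; take the origin at the lower-left of the bounding box.
Bottom flange: 14 × 1.4, A = 19.6 cm², x = 7 cm, Ī = 320.133 cm⁴.
Web: 1.6 × 34, A = 54.4 cm², x = 7 cm, Ī = 11.6053 cm⁴.
Top flange: 14 × 1.4, A = 19.6 cm², x = 7 cm, Ī = 320.133 cm⁴.
By symmetry the centroid is at mid-width, x̄ = 7 cm.
All pieces are centred on the centroidal y-axis, so I = ΣĪ = 651.872 cm⁴.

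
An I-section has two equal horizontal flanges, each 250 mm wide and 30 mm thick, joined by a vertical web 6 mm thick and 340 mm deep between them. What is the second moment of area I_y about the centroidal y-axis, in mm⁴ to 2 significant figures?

I_y ≈ 7.8 × 10⁷ mm⁴

Decompose the section into non-overlapping parts with the origin at the bottom-left of its bounding rectangle.
Bottom flange: 250 × 30, A = 7 500 mm², x = 125 mm, Ī = 39 062 500 mm⁴.
Web: 6 × 340, A = 2 040 mm², x = 125 mm, Ī = 6 120 mm⁴.
Top flange: 250 × 30, A = 7 500 mm², x = 125 mm, Ī = 39 062 500 mm⁴.
By symmetry the centroid is at mid-width, x̄ = 125 mm.
All pieces are centred on the centroidal y-axis, so I = ΣĪ = 78 131 120 mm⁴.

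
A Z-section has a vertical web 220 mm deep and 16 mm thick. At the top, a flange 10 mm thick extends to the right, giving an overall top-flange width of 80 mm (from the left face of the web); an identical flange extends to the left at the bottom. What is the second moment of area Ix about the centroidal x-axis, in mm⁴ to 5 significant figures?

Ix ≈ 2.8320 × 10⁷ mm⁴

Decompose the section into non-overlapping parts with the origin at the bottom-left of its bounding rectangle.
Web: 16 × 220, A = 3 520 mm², y = 110 mm, Ī = 14 197 333 mm⁴.
Top flange (beyond web): 64 × 10, A = 640 mm², y = 215 mm, Ī = 5333.333 mm⁴.
Bottom flange (beyond web): 64 × 10, A = 640 mm², y = 5 mm, Ī = 5333.333 mm⁴.
Centroid: ȳ = ΣA·y / ΣA = 110 mm.
Transfer each piece to the centroidal x-axis using Ī + A·d² with d = y − 110:
  web: d = 0 mm → contributes +14 197 333 mm⁴
  top flange (beyond web): d = 105 mm → contributes +7 061 333 mm⁴
  bottom flange (beyond web): d = -105 mm → contributes +7 061 333 mm⁴
Total I = 28 320 000 mm⁴.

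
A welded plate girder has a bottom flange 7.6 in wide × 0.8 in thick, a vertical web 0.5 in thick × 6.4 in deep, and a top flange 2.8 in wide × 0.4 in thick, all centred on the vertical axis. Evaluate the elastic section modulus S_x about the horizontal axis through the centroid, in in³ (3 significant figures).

Break the section into simple shapes (no overlaps), measuring from the bottom-left corner of the bounding box.
Bottom plate: 7.6 × 0.8, A = 6.08 in², y = 0.4 in, Ī = 0.32427 in⁴.
Web plate: 0.5 × 6.4, A = 3.2 in², y = 4 in, Ī = 10.923 in⁴.
Top plate: 2.8 × 0.4, A = 1.12 in², y = 7.4 in, Ī = 0.014933 in⁴.
Centroid: ȳ = ΣA·y / ΣA = 2.2615 in.
Transfer each piece to the horizontal axis through the centroid using Ī + A·d² with d = y − 2.2615:
  bottom plate: d = -1.8615 in → contributes +21.393 in⁴
  web plate: d = 1.7385 in → contributes +20.594 in⁴
  top plate: d = 5.1385 in → contributes +29.587 in⁴
Total I = 71.574 in⁴.
Extreme fibre distance c = 5.3385 in; S = I/c = 13.407 in³.

S_x ≈ 13.4 in³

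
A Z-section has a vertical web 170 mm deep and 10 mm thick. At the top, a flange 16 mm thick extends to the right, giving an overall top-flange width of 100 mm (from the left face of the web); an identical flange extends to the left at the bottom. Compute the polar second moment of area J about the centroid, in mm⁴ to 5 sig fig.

Treat the section as a set of non-overlapping primitives; coordinates are from the bounding-box lower-left.
Web: 10 × 170, A = 1 700 mm², y = 85 mm, Ī = 4 094 167 mm⁴.
Top flange (beyond web): 90 × 16, A = 1 440 mm², y = 162 mm, Ī = 30 720 mm⁴.
Bottom flange (beyond web): 90 × 16, A = 1 440 mm², y = 8 mm, Ī = 30 720 mm⁴.
Centroid: ȳ = ΣA·y / ΣA = 85 mm.
Transfer each piece to the centroidal x-axis using Ī + A·d² with d = y − 85:
  web: d = 0 mm → contributes +4 094 167 mm⁴
  top flange (beyond web): d = 77 mm → contributes +8 568 480 mm⁴
  bottom flange (beyond web): d = -77 mm → contributes +8 568 480 mm⁴
Total I = 21 231 127 mm⁴.
For the y-axis: x̄ = 95 mm.
Repeating about the centroidal y-axis gives I_y = 9 158 167 mm⁴.
Polar second moment: J = I_x + I_y = 30 389 293 mm⁴.

J ≈ 3.0389 × 10⁷ mm⁴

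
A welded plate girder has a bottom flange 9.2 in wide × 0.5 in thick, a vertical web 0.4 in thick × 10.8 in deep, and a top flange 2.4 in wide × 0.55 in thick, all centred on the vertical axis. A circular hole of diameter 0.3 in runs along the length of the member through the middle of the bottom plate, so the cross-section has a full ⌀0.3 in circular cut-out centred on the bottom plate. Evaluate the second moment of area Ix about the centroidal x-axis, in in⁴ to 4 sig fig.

Treat the section as a set of non-overlapping primitives; coordinates are from the bounding-box lower-left.
Bottom plate: 9.2 × 0.5, A = 4.6 in², y = 0.25 in, Ī = 0.0958333 in⁴.
Web plate: 0.4 × 10.8, A = 4.32 in², y = 5.9 in, Ī = 41.9904 in⁴.
Top plate: 2.4 × 0.55, A = 1.32 in², y = 11.575 in, Ī = 0.033275 in⁴.
Hole (subtracted): ⌀0.3, A = 0.0706858 in², y = 0.25 in, Ī = 0.000397608 in⁴.
Centroid: ȳ = ΣA·y / ΣA = 4.12017 in.
Transfer each piece to the centroidal x-axis using Ī + A·d² with d = y − 4.12017:
  bottom plate: d = -3.87017 in → contributes +68.9957 in⁴
  web plate: d = 1.77983 in → contributes +55.6752 in⁴
  top plate: d = 7.45483 in → contributes +73.3916 in⁴
  hole: d = -3.87017 in → contributes −1.05915 in⁴
Total I = 197.003 in⁴.

Ix ≈ 197.0 in⁴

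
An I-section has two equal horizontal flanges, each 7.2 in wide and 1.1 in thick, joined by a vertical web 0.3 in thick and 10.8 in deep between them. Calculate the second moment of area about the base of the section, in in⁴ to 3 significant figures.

Split into non-overlapping primitives; take the origin at the lower-left of the bounding box.
Bottom flange: 7.2 × 1.1, A = 7.92 in², y = 0.55 in, Ī = 0.7986 in⁴.
Web: 0.3 × 10.8, A = 3.24 in², y = 6.5 in, Ī = 31.493 in⁴.
Top flange: 7.2 × 1.1, A = 7.92 in², y = 12.45 in, Ī = 0.7986 in⁴.
Transfer each piece to the bottom edge using Ī + A·d² with d = y − 0:
  bottom flange: d = 0.55 in → contributes +3.1944 in⁴
  web: d = 6.5 in → contributes +168.38 in⁴
  top flange: d = 12.45 in → contributes +1228.4 in⁴
Total I = 1 400 in⁴.

I_base ≈ 1400 in⁴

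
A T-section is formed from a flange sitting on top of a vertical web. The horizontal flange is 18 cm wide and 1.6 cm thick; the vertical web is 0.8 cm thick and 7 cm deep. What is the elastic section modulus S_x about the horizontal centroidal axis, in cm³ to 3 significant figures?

Split into non-overlapping primitives; take the origin at the lower-left of the bounding box.
Flange: 18 × 1.6, A = 28.8 cm², y = 7.8 cm, Ī = 6.144 cm⁴.
Web: 0.8 × 7, A = 5.6 cm², y = 3.5 cm, Ī = 22.867 cm⁴.
Centroid: ȳ = ΣA·y / ΣA = 7.1 cm.
Transfer each piece to the horizontal centroidal axis using Ī + A·d² with d = y − 7.1:
  flange: d = 0.7 cm → contributes +20.256 cm⁴
  web: d = -3.6 cm → contributes +95.443 cm⁴
Total I = 115.7 cm⁴.
Extreme fibre distance c = 7.1 cm; S = I/c = 16.296 cm³.

S_x ≈ 16.3 cm³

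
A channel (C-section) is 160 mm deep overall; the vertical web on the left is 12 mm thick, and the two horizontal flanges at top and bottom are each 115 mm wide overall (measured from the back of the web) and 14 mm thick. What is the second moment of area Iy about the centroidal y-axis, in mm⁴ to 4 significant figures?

Iy ≈ 6.384 × 10⁶ mm⁴

Decompose the section into non-overlapping parts with the origin at the bottom-left of its bounding rectangle.
Web: 12 × 160, A = 1 920 mm², x = 6 mm, Ī = 23 040 mm⁴.
Top flange (beyond web): 103 × 14, A = 1 442 mm², x = 63.5 mm, Ī = 1 274 848 mm⁴.
Bottom flange (beyond web): 103 × 14, A = 1 442 mm², x = 63.5 mm, Ī = 1 274 848 mm⁴.
Centroid: x̄ = ΣA·x / ΣA = 40.5192 mm.
Transfer each piece to the centroidal y-axis using Ī + A·d² with d = x − 40.5192:
  web: d = -34.5192 mm → contributes +2 310 858 mm⁴
  top flange (beyond web): d = 22.9808 mm → contributes +2 036 396 mm⁴
  bottom flange (beyond web): d = 22.9808 mm → contributes +2 036 396 mm⁴
Total I = 6 383 651 mm⁴.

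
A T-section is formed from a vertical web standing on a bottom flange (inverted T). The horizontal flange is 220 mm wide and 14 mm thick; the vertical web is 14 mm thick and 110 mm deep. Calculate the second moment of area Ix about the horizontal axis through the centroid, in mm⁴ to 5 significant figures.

Ix ≈ 5.5496 × 10⁶ mm⁴

Decompose the section into non-overlapping parts with the origin at the bottom-left of its bounding rectangle.
Flange: 220 × 14, A = 3 080 mm², y = 7 mm, Ī = 50306.67 mm⁴.
Web: 14 × 110, A = 1 540 mm², y = 69 mm, Ī = 1 552 833 mm⁴.
Centroid: ȳ = ΣA·y / ΣA = 27.66667 mm.
Transfer each piece to the horizontal axis through the centroid using Ī + A·d² with d = y − 27.66667:
  flange: d = -20.66667 mm → contributes +1 365 809 mm⁴
  web: d = 41.33333 mm → contributes +4 183 838 mm⁴
Total I = 5 549 647 mm⁴.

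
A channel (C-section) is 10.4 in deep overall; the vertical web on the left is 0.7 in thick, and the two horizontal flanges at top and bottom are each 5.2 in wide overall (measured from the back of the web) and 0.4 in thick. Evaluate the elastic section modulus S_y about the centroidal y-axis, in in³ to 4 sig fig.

S_y ≈ 5.679 in³

Split into non-overlapping primitives; take the origin at the lower-left of the bounding box.
Web: 0.7 × 10.4, A = 7.28 in², x = 0.35 in, Ī = 0.297267 in⁴.
Top flange (beyond web): 4.5 × 0.4, A = 1.8 in², x = 2.95 in, Ī = 3.0375 in⁴.
Bottom flange (beyond web): 4.5 × 0.4, A = 1.8 in², x = 2.95 in, Ī = 3.0375 in⁴.
Centroid: x̄ = ΣA·x / ΣA = 1.21029 in.
Transfer each piece to the centroidal y-axis using Ī + A·d² with d = x − 1.21029:
  web: d = -0.860294 in → contributes +5.68524 in⁴
  top flange (beyond web): d = 1.73971 in → contributes +8.48534 in⁴
  bottom flange (beyond web): d = 1.73971 in → contributes +8.48534 in⁴
Total I = 22.6559 in⁴.
Extreme fibre distance c = 3.98971 in; S = I/c = 5.67859 in³.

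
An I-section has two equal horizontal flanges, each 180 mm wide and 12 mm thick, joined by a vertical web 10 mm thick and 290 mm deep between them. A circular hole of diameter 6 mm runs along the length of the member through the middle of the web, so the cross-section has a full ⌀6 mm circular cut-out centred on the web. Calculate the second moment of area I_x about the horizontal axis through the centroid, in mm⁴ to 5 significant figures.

Decompose the section into non-overlapping parts with the origin at the bottom-left of its bounding rectangle.
Bottom flange: 180 × 12, A = 2 160 mm², y = 6 mm, Ī = 25 920 mm⁴.
Web: 10 × 290, A = 2 900 mm², y = 157 mm, Ī = 20 324 167 mm⁴.
Top flange: 180 × 12, A = 2 160 mm², y = 308 mm, Ī = 25 920 mm⁴.
Hole (subtracted): ⌀6, A = 28.27433 mm², y = 157 mm, Ī = 63.61725 mm⁴.
By symmetry the centroid is at mid-height, ȳ = 157 mm.
Transfer each piece to the horizontal axis through the centroid using Ī + A·d² with d = y − 157:
  bottom flange: d = -151 mm → contributes +49 276 080 mm⁴
  web: d = 0 mm → contributes +20 324 167 mm⁴
  top flange: d = 151 mm → contributes +49 276 080 mm⁴
  hole: d = 0 mm → contributes −63.61725 mm⁴
Total I = 118 876 263 mm⁴.

I_x ≈ 1.1888 × 10⁸ mm⁴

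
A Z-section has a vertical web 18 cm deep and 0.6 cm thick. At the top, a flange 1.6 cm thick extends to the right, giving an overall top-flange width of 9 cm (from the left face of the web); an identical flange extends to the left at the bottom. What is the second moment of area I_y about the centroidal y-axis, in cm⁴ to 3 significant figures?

I_y ≈ 703 cm⁴

Decompose the section into non-overlapping parts with the origin at the bottom-left of its bounding rectangle.
Web: 0.6 × 18, A = 10.8 cm², x = 8.7 cm, Ī = 0.324 cm⁴.
Top flange (beyond web): 8.4 × 1.6, A = 13.44 cm², x = 13.2 cm, Ī = 79.027 cm⁴.
Bottom flange (beyond web): 8.4 × 1.6, A = 13.44 cm², x = 4.2 cm, Ī = 79.027 cm⁴.
Centroid: x̄ = ΣA·x / ΣA = 8.7 cm.
Transfer each piece to the centroidal y-axis using Ī + A·d² with d = x − 8.7:
  web: d = 0 cm → contributes +0.324 cm⁴
  top flange (beyond web): d = 4.5 cm → contributes +351.19 cm⁴
  bottom flange (beyond web): d = -4.5 cm → contributes +351.19 cm⁴
Total I = 702.7 cm⁴.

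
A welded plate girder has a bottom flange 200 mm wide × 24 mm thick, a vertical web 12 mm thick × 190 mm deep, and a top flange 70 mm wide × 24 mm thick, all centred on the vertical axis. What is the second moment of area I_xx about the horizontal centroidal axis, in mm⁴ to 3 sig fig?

Decompose the section into non-overlapping parts with the origin at the bottom-left of its bounding rectangle.
Bottom plate: 200 × 24, A = 4 800 mm², y = 12 mm, Ī = 230 400 mm⁴.
Web plate: 12 × 190, A = 2 280 mm², y = 119 mm, Ī = 6 859 000 mm⁴.
Top plate: 70 × 24, A = 1 680 mm², y = 226 mm, Ī = 80 640 mm⁴.
Centroid: ȳ = ΣA·y / ΣA = 80.89 mm.
Transfer each piece to the horizontal centroidal axis using Ī + A·d² with d = y − 80.89:
  bottom plate: d = -68.89 mm → contributes +23 010 666 mm⁴
  web plate: d = 38.11 mm → contributes +10 170 337 mm⁴
  top plate: d = 145.11 mm → contributes +35 456 052 mm⁴
Total I = 68 637 055 mm⁴.

I_xx ≈ 6.86 × 10⁷ mm⁴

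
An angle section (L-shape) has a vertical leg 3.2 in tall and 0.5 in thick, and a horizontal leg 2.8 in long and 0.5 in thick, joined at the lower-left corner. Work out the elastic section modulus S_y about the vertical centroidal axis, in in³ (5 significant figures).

Split into non-overlapping primitives; take the origin at the lower-left of the bounding box.
Vertical leg: 0.5 × 3.2, A = 1.6 in², x = 0.25 in, Ī = 0.03333333 in⁴.
Horizontal leg (remainder): 2.3 × 0.5, A = 1.15 in², x = 1.65 in, Ī = 0.5069583 in⁴.
Centroid: x̄ = ΣA·x / ΣA = 0.8354545 in.
Transfer each piece to the vertical centroidal axis using Ī + A·d² with d = x − 0.8354545:
  vertical leg: d = -0.5854545 in → contributes +0.5817446 in⁴
  horizontal leg (remainder): d = 0.8145455 in → contributes +1.269965 in⁴
Total I = 1.85171 in⁴.
Extreme fibre distance c = 1.964545 in; S = I/c = 0.942564 in³.

S_y ≈ 0.94256 in³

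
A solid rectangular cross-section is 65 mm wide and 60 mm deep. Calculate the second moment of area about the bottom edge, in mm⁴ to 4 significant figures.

I_base ≈ 4.680 × 10⁶ mm⁴

The section: 65 × 60, A = 3 900 mm², y = 30 mm, Ī = 1 170 000 mm⁴.
Transfer it to the base of the section using Ī + A·d² with d = y − 0:
  the section: d = 30 mm → contributes +4 680 000 mm⁴
Total I = 4 680 000 mm⁴.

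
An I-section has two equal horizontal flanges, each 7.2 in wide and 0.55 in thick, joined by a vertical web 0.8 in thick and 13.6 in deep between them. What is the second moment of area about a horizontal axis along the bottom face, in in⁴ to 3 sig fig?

Decompose the section into non-overlapping parts with the origin at the bottom-left of its bounding rectangle.
Bottom flange: 7.2 × 0.55, A = 3.96 in², y = 0.275 in, Ī = 0.099825 in⁴.
Web: 0.8 × 13.6, A = 10.88 in², y = 7.35 in, Ī = 167.7 in⁴.
Top flange: 7.2 × 0.55, A = 3.96 in², y = 14.425 in, Ī = 0.099825 in⁴.
Transfer each piece to a horizontal axis along the bottom face using Ī + A·d² with d = y − 0:
  bottom flange: d = 0.275 in → contributes +0.3993 in⁴
  web: d = 7.35 in → contributes +755.46 in⁴
  top flange: d = 14.425 in → contributes +824.1 in⁴
Total I = 1 580 in⁴.

I_base ≈ 1580 in⁴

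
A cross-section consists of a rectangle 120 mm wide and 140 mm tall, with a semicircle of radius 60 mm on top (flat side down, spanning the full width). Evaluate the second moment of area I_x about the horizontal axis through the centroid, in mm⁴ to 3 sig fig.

Split into non-overlapping primitives; take the origin at the lower-left of the bounding box.
Rectangular body: 120 × 140, A = 16 800 mm², y = 70 mm, Ī = 27 440 000 mm⁴.
Semicircular cap: semicircle r = 60, A = 5654.9 mm², y = 165.46 mm, Ī = 1 422 450 mm⁴.
Centroid: ȳ = ΣA·y / ΣA = 94.041 mm.
Transfer each piece to the horizontal axis through the centroid using Ī + A·d² with d = y − 94.041:
  rectangular body: d = -24.041 mm → contributes +37 150 007 mm⁴
  semicircular cap: d = 71.424 mm → contributes +30 269 834 mm⁴
Total I = 67 419 840 mm⁴.

I_x ≈ 6.74 × 10⁷ mm⁴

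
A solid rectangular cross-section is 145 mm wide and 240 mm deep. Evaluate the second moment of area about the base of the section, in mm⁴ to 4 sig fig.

I_base ≈ 6.682 × 10⁸ mm⁴

The section: 145 × 240, A = 34 800 mm², y = 120 mm, Ī = 167 040 000 mm⁴.
Transfer it to the base of the section using Ī + A·d² with d = y − 0:
  the section: d = 120 mm → contributes +668 160 000 mm⁴
Total I = 668 160 000 mm⁴.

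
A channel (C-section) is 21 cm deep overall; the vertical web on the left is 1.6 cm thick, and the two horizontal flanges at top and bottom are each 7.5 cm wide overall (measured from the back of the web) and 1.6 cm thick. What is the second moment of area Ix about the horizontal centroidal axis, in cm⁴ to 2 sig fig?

Split into non-overlapping primitives; take the origin at the lower-left of the bounding box.
Web: 1.6 × 21, A = 33.6 cm², y = 10.5 cm, Ī = 1 235 cm⁴.
Top flange (beyond web): 5.9 × 1.6, A = 9.44 cm², y = 20.2 cm, Ī = 2.014 cm⁴.
Bottom flange (beyond web): 5.9 × 1.6, A = 9.44 cm², y = 0.8 cm, Ī = 2.014 cm⁴.
By symmetry the centroid is at mid-height, ȳ = 10.5 cm.
Transfer each piece to the horizontal centroidal axis using Ī + A·d² with d = y − 10.5:
  web: d = 0 cm → contributes +1 235 cm⁴
  top flange (beyond web): d = 9.7 cm → contributes +890.2 cm⁴
  bottom flange (beyond web): d = -9.7 cm → contributes +890.2 cm⁴
Total I = 3 015 cm⁴.

Ix ≈ 3000 cm⁴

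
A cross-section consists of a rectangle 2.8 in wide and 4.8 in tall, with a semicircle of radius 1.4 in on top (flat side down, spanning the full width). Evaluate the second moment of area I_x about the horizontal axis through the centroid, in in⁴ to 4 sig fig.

I_x ≈ 48.68 in⁴

Split into non-overlapping primitives; take the origin at the lower-left of the bounding box.
Rectangular body: 2.8 × 4.8, A = 13.44 in², y = 2.4 in, Ī = 25.8048 in⁴.
Semicircular cap: semicircle r = 1.4, A = 3.07876 in², y = 5.39418 in, Ī = 0.421642 in⁴.
Centroid: ȳ = ΣA·y / ΣA = 2.95805 in.
Transfer each piece to the horizontal axis through the centroid using Ī + A·d² with d = y − 2.95805:
  rectangular body: d = -0.558054 in → contributes +29.9903 in⁴
  semicircular cap: d = 2.43612 in → contributes +18.6932 in⁴
Total I = 48.6835 in⁴.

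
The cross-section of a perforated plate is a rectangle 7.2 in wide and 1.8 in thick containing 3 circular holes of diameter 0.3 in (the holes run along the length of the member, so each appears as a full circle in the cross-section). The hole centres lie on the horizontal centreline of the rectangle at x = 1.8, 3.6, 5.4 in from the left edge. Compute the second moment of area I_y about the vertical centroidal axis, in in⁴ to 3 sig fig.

I_y ≈ 55.5 in⁴

Break the section into simple shapes (no overlaps), measuring from the bottom-left corner of the bounding box.
Plate: 7.2 × 1.8, A = 12.96 in², x = 3.6 in, Ī = 55.987 in⁴.
Hole 1 (subtracted): ⌀0.3, A = 0.070686 in², x = 1.8 in, Ī = 0.00039761 in⁴.
Hole 2 (subtracted): ⌀0.3, A = 0.070686 in², x = 3.6 in, Ī = 0.00039761 in⁴.
Hole 3 (subtracted): ⌀0.3, A = 0.070686 in², x = 5.4 in, Ī = 0.00039761 in⁴.
By symmetry the centroid is at mid-width, x̄ = 3.6 in.
Transfer each piece to the vertical centroidal axis using Ī + A·d² with d = x − 3.6:
  plate: d = 0 in → contributes +55.987 in⁴
  hole 1: d = -1.8 in → contributes −0.22942 in⁴
  hole 2: d = 0 in → contributes −0.00039761 in⁴
  hole 3: d = 1.8 in → contributes −0.22942 in⁴
Total I = 55.528 in⁴.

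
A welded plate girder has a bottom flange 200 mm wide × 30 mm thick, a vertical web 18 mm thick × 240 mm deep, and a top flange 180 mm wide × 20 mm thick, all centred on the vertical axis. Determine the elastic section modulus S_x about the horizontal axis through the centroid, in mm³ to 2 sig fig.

Treat the section as a set of non-overlapping primitives; coordinates are from the bounding-box lower-left.
Bottom plate: 200 × 30, A = 6 000 mm², y = 15 mm, Ī = 450 000 mm⁴.
Web plate: 18 × 240, A = 4 320 mm², y = 150 mm, Ī = 20 736 000 mm⁴.
Top plate: 180 × 20, A = 3 600 mm², y = 280 mm, Ī = 120 000 mm⁴.
Centroid: ȳ = ΣA·y / ΣA = 125.4 mm.
Transfer each piece to the horizontal axis through the centroid using Ī + A·d² with d = y − 125.4:
  bottom plate: d = -110.4 mm → contributes +73 620 080 mm⁴
  web plate: d = 24.57 mm → contributes +23 343 699 mm⁴
  top plate: d = 154.6 mm → contributes +86 129 634 mm⁴
Total I = 183 093 414 mm⁴.
Extreme fibre distance c = 164.6 mm; S = I/c = 1 112 563 mm³.

S_x ≈ 1.1 × 10⁶ mm³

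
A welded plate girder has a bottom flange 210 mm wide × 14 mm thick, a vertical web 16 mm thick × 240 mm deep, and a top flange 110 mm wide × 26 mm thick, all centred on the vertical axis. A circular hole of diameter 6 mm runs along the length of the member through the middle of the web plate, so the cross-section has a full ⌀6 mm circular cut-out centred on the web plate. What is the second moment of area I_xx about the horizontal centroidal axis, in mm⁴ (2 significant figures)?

Break the section into simple shapes (no overlaps), measuring from the bottom-left corner of the bounding box.
Bottom plate: 210 × 14, A = 2 940 mm², y = 7 mm, Ī = 48 020 mm⁴.
Web plate: 16 × 240, A = 3 840 mm², y = 134 mm, Ī = 18 432 000 mm⁴.
Top plate: 110 × 26, A = 2 860 mm², y = 267 mm, Ī = 161 113 mm⁴.
Hole (subtracted): ⌀6, A = 28.27 mm², y = 134 mm, Ī = 63.62 mm⁴.
Centroid: ȳ = ΣA·y / ΣA = 134.7 mm.
Transfer each piece to the horizontal centroidal axis using Ī + A·d² with d = y − 134.7:
  bottom plate: d = -127.7 mm → contributes +48 012 688 mm⁴
  web plate: d = -0.7283 mm → contributes +18 434 037 mm⁴
  top plate: d = 132.3 mm → contributes +50 199 126 mm⁴
  hole: d = -0.7283 mm → contributes −78.61 mm⁴
Total I = 116 645 772 mm⁴.

I_xx ≈ 1.2 × 10⁸ mm⁴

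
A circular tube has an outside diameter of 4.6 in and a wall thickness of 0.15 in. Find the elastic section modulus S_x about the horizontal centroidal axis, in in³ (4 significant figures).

S_x ≈ 2.259 in³

Decompose the section into non-overlapping parts with the origin at the bottom-left of its bounding rectangle.
Outer circle: ⌀4.6, A = 16.619 in², y = 2.3 in, Ī = 21.9787 in⁴.
Bore (subtracted): ⌀4.3, A = 14.522 in², y = 2.3 in, Ī = 16.782 in⁴.
By symmetry the centroid is at mid-height, ȳ = 2.3 in.
All pieces are centred on the horizontal centroidal axis, so I = ΣĪ (holes subtracted) = 5.19666 in⁴.
Extreme fibre distance c = 2.3 in; S = I/c = 2.25942 in³.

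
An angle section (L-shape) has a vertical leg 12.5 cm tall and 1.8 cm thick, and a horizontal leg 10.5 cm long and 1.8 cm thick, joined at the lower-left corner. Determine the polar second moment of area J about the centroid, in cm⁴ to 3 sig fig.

Decompose the section into non-overlapping parts with the origin at the bottom-left of its bounding rectangle.
Vertical leg: 1.8 × 12.5, A = 22.5 cm², y = 6.25 cm, Ī = 292.97 cm⁴.
Horizontal leg (remainder): 8.7 × 1.8, A = 15.66 cm², y = 0.9 cm, Ī = 4.2282 cm⁴.
Centroid: ȳ = ΣA·y / ΣA = 4.0545 cm.
Transfer each piece to the centroidal x-axis using Ī + A·d² with d = y − 4.0545:
  vertical leg: d = 2.1955 cm → contributes +401.43 cm⁴
  horizontal leg (remainder): d = -3.1545 cm → contributes +160.06 cm⁴
Total I = 561.48 cm⁴.
For the y-axis: x̄ = 3.0545 cm.
Repeating about the centroidal y-axis gives I_y = 359.35 cm⁴.
Polar second moment: J = I_x + I_y = 920.83 cm⁴.

J ≈ 921 cm⁴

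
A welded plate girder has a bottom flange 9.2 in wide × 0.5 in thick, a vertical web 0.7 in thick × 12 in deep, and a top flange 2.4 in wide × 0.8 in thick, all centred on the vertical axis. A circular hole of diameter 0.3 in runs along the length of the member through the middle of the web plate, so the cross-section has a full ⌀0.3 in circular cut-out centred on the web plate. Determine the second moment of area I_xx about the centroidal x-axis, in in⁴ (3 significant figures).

Treat the section as a set of non-overlapping primitives; coordinates are from the bounding-box lower-left.
Bottom plate: 9.2 × 0.5, A = 4.6 in², y = 0.25 in, Ī = 0.095833 in⁴.
Web plate: 0.7 × 12, A = 8.4 in², y = 6.5 in, Ī = 100.8 in⁴.
Top plate: 2.4 × 0.8, A = 1.92 in², y = 12.9 in, Ī = 0.1024 in⁴.
Hole (subtracted): ⌀0.3, A = 0.070686 in², y = 6.5 in, Ī = 0.00039761 in⁴.
Centroid: ȳ = ΣA·y / ΣA = 5.3914 in.
Transfer each piece to the centroidal x-axis using Ī + A·d² with d = y − 5.3914:
  bottom plate: d = -5.1414 in → contributes +121.69 in⁴
  web plate: d = 1.1086 in → contributes +111.12 in⁴
  top plate: d = 7.5086 in → contributes +108.35 in⁴
  hole: d = 1.1086 in → contributes −0.087271 in⁴
Total I = 341.08 in⁴.

I_xx ≈ 341 in⁴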